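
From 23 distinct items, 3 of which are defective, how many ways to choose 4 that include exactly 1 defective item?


Choose 1 of the 3 defective items and 3 of the other 20 items:
C(3,1)×C(20,3) = 3×1140 = 3420

3420


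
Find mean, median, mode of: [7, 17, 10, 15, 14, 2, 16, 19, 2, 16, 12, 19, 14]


Sorted: [2, 2, 7, 10, 12, 14, 14, 15, 16, 16, 17, 19, 19]
Mean = 163/13
Median = 14
Freq: {7: 1, 17: 1, 10: 1, 15: 1, 14: 2, 2: 2, 16: 2, 19: 2, 12: 1}
Mode: [2, 14, 16, 19]

Mean=163/13, Median=14, Mode=[2, 14, 16, 19]


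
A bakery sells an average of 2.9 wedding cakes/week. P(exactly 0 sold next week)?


Poisson(λ=2.9): P(X=0) = e^(-λ)×λ^k/k!
= e^(-2.9) × 2.9^0 / 0!
≈ 0.05502322006 × 1 / 1 ≈ 0.055023

P(X=0) ≈ 0.055023 ≈ 5.50%


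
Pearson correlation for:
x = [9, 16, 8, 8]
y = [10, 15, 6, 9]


n=4, Σx=41, Σy=40, Σxy=450, Σx²=465, Σy²=442
r = (4×450 - 41×40)/√((4×465 - 41²)(4×442 - 40²))
= 160/√(179×168) = 160/√30072 ≈ 160/173.4128 ≈ 0.9227

r ≈ 0.9227


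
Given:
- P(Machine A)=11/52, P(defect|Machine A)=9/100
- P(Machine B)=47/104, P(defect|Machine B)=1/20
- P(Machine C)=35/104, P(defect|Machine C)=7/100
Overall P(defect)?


P(B) = Σ P(B|Aᵢ)×P(Aᵢ)
  9/100×11/52 = 99/5200
  1/20×47/104 = 47/2080
  7/100×35/104 = 49/2080
Sum = 339/5200

P(defect) = 339/5200 ≈ 6.52%


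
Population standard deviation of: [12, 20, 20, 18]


Mean = 70/4 = 35/2
  (12-35/2)²=121/4
  (20-35/2)²=25/4
  (20-35/2)²=25/4
  (18-35/2)²=1/4
Σ(x-μ)² = 43
σ² = 43/4

σ = √(43/4) ≈ 3.2787


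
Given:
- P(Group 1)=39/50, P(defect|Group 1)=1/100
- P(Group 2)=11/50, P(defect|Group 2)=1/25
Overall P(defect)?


P(B) = Σ P(B|Aᵢ)×P(Aᵢ)
  1/100×39/50 = 39/5000
  1/25×11/50 = 11/1250
Sum = 83/5000

P(defect) = 83/5000 ≈ 1.66%


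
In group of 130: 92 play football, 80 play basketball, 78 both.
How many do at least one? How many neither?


|A∪B| = 92+80-78 = 94
Neither = 130-94 = 36

At least one: 94; Neither: 36


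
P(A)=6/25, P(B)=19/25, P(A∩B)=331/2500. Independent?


P(A)×P(B) = 114/625
P(A∩B) = 331/2500
Not equal → NOT independent

No, not independent


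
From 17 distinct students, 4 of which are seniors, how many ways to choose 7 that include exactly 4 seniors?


Choose 4 of the 4 seniors and 3 of the other 13 students:
C(4,4)×C(13,3) = 1×286 = 286

286


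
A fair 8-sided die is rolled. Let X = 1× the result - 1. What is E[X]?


E[die] = (1+8)/2 = 9/2
E[X] = 1×9/2 - 1 = 7/2

E[X] = 7/2


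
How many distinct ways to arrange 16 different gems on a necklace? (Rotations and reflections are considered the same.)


Free circular arrangements: rotations and reflections both identified.
(n-1)!/2 = 15!/2 = 1307674368000/2 = 653837184000

653837184000


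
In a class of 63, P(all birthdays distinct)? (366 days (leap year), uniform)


P(all different) = Π(366-i)/366 for i=0..62
= (366/366)×(365/366)×...×(304/366)
= 0.003452

P ≈ 0.0035 ≈ 0.35%


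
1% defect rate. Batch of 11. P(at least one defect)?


P(all good) = (99/100)^11 = 8953382542587164451099/10000000000000000000000
P(≥1 defect) = 1046617457412835548901/10000000000000000000000

P = 1046617457412835548901/10000000000000000000000 ≈ 10.47%


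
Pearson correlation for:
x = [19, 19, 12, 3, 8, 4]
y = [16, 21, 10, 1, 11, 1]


n=6, Σx=65, Σy=60, Σxy=918, Σx²=955, Σy²=920
r = (6×918 - 65×60)/√((6×955 - 65²)(6×920 - 60²))
= 1608/√(1505×1920) = 1608/√2889600 ≈ 1608/1699.8823 ≈ 0.9459

r ≈ 0.9459


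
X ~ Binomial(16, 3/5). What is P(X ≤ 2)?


P(X ≤ 2) = Σ P(X=i) for i=0..2
P(X=0) = 65536/152587890625
P(X=1) = 1572864/152587890625
P(X=2) = 3538944/30517578125
Sum = 3866624/30517578125

P(X ≤ 2) = 3866624/30517578125 ≈ 0.01%


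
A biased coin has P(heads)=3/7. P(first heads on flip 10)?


Geometric: P(X=10) = (1-p)^(k-1)×p = (4/7)^9×3/7 = 786432/282475249

P(X=10) = 786432/282475249 ≈ 0.28%


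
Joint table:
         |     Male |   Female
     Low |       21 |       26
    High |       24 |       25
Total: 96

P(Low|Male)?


P(Low|Male) = 21/(21+24) = 21/45 = 7/15

P = 7/15 ≈ 46.67%


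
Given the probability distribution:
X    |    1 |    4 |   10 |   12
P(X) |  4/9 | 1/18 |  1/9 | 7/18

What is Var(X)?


E[X] = 58/9
E[X²] = 616/9
Var(X) = E[X²] - (E[X])² = 616/9 - 3364/81 = 2180/81

Var(X) = 2180/81 ≈ 26.9136


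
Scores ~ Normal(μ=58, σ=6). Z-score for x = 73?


z = (x - μ)/σ = (73 - 58)/6 = 2.5

z = 2.5


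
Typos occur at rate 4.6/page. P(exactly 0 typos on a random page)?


Poisson(λ=4.6): P(X=0) = e^(-λ)×λ^k/k!
= e^(-4.6) × 4.6^0 / 0!
≈ 0.01005183574 × 1 / 1 ≈ 0.010052

P(X=0) ≈ 0.010052 ≈ 1.01%


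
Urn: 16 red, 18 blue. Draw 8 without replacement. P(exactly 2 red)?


Hypergeometric: C(16,2)×C(18,6)/C(34,8)
= 120×18564/18156204 = 3640/29667

P(X=2) = 3640/29667 ≈ 12.27%


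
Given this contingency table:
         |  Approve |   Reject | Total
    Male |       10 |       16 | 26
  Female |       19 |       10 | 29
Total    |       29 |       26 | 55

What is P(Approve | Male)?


P(Approve | Male) = 10/(10+16) = 10/26 = 5/13

P(Approve|Male) = 5/13 ≈ 38.46%


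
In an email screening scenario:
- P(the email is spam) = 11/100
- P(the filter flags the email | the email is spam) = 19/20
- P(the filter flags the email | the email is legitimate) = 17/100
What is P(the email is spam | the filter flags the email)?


Using Bayes' theorem:
P(A|B) = P(B|A)·P(A) / P(B)

P(the filter flags the email) = 19/20 × 11/100 + 17/100 × 89/100
= 209/2000 + 1513/10000 = 1279/5000

P(the email is spam|the filter flags the email) = (209/2000) / (1279/5000) = 1045/2558

P(the email is spam|the filter flags the email) = 1045/2558 ≈ 40.85%


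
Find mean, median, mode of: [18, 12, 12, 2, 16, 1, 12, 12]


Sorted: [1, 2, 12, 12, 12, 12, 16, 18]
Mean = 85/8
Median = 12
Freq: {18: 1, 12: 4, 2: 1, 16: 1, 1: 1}
Mode: [12]

Mean=85/8, Median=12, Mode=12


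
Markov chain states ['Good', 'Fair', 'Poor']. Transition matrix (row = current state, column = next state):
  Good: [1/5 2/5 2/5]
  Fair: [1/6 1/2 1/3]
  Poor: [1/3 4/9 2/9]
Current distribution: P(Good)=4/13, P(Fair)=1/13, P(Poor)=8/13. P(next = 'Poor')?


P(next=Poor) = Σᵢ P(now=i)×P(i→Poor)
= 4/13×2/5 + 1/13×1/3 + 8/13×2/9
= 8/65 + 1/39 + 16/117 = 167/585

P = 167/585 ≈ 0.2855


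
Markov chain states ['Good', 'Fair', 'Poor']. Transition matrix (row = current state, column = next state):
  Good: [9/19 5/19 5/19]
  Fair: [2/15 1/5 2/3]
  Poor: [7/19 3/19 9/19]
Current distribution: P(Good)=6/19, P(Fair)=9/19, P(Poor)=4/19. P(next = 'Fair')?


P(next=Fair) = Σᵢ P(now=i)×P(i→Fair)
= 6/19×5/19 + 9/19×1/5 + 4/19×3/19
= 30/361 + 9/95 + 12/361 = 381/1805

P = 381/1805 ≈ 0.2111


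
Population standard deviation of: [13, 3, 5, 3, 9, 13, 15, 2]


Mean = 63/8
  (13-63/8)²=1681/64
  (3-63/8)²=1521/64
  (5-63/8)²=529/64
  (3-63/8)²=1521/64
  (9-63/8)²=81/64
  (13-63/8)²=1681/64
  (15-63/8)²=3249/64
  (2-63/8)²=2209/64
Σ(x-μ)² = 1559/8
σ² = (1559/8)/8 = 1559/64

σ = √(1559/64) ≈ 4.9355


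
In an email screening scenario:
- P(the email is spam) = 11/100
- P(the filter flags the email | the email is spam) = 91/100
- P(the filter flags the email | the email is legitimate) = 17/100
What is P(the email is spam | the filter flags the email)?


Using Bayes' theorem:
P(A|B) = P(B|A)·P(A) / P(B)

P(the filter flags the email) = 91/100 × 11/100 + 17/100 × 89/100
= 1001/10000 + 1513/10000 = 1257/5000

P(the email is spam|the filter flags the email) = (1001/10000) / (1257/5000) = 1001/2514

P(the email is spam|the filter flags the email) = 1001/2514 ≈ 39.82%


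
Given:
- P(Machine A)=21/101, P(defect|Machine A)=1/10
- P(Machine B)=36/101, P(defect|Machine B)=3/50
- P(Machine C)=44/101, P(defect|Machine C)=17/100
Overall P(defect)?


P(B) = Σ P(B|Aᵢ)×P(Aᵢ)
  1/10×21/101 = 21/1010
  3/50×36/101 = 54/2525
  17/100×44/101 = 187/2525
Sum = 587/5050

P(defect) = 587/5050 ≈ 11.62%


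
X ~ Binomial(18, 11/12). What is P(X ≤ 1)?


P(X ≤ 1) = Σ P(X=i) for i=0..1
P(X=0) = 1/26623333280885243904
P(X=1) = 11/1479074071160291328
Sum = 199/26623333280885243904

P(X ≤ 1) = 199/26623333280885243904 ≈ 0.00%


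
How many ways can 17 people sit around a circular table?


Circular arrangements of 17 distinct objects: fix one position to break rotational symmetry.
(n-1)! = 16! = 20922789888000

20922789888000


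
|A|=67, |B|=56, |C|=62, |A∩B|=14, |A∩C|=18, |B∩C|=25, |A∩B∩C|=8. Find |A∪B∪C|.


|A∪B∪C| = 67+56+62-14-18-25+8 = 136

|A∪B∪C| = 136


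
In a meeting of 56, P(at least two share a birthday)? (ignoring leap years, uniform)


P(all different) = Π(365-i)/365 for i=0..55
= 0.011668
P(match) = 1 - 0.011668 = 0.988332

P ≈ 0.9883 ≈ 98.83%


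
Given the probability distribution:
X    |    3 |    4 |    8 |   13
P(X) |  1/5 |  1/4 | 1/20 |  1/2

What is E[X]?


E[X] = Σ x·P(X=x)
= (3)×(1/5) + (4)×(1/4) + (8)×(1/20) + (13)×(1/2)
= 17/2

E[X] = 17/2


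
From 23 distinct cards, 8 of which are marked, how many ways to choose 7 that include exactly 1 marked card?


Choose 1 of the 8 marked cards and 6 of the other 15 cards:
C(8,1)×C(15,6) = 8×5005 = 40040

40040


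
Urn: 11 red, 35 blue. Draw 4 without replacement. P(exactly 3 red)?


Hypergeometric: C(11,3)×C(35,1)/C(46,4)
= 165×35/163185 = 35/989

P(X=3) = 35/989 ≈ 3.54%


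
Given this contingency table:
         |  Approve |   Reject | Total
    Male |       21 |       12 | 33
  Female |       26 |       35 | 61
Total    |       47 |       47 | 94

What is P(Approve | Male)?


P(Approve | Male) = 21/(21+12) = 21/33 = 7/11

P(Approve|Male) = 7/11 ≈ 63.64%


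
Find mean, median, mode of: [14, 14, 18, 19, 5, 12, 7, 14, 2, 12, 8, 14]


Sorted: [2, 5, 7, 8, 12, 12, 14, 14, 14, 14, 18, 19]
Mean = 139/12
Median = 13
Freq: {14: 4, 18: 1, 19: 1, 5: 1, 12: 2, 7: 1, 2: 1, 8: 1}
Mode: [14]

Mean=139/12, Median=13, Mode=14


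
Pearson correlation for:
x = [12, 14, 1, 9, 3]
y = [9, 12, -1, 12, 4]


n=5, Σx=39, Σy=36, Σxy=395, Σx²=431, Σy²=386
r = (5×395 - 39×36)/√((5×431 - 39²)(5×386 - 36²))
= 571/√(634×634) = 571/√401956 ≈ 571/634.0000 ≈ 0.9006

r ≈ 0.9006


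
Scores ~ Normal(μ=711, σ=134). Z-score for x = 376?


z = (x - μ)/σ = (376 - 711)/134 = -2.5

z = -2.5


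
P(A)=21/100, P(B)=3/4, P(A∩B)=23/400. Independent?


P(A)×P(B) = 63/400
P(A∩B) = 23/400
Not equal → NOT independent

No, not independent


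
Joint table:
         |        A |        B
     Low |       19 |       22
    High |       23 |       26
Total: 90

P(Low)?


P(Low) = (19+22)/90 = 41/90

P(Low) = 41/90 ≈ 45.56%


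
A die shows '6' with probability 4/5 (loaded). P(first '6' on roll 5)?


Geometric: P(X=5) = (1-p)^(k-1)×p = (1/5)^4×4/5 = 4/3125

P(X=5) = 4/3125 ≈ 0.13%


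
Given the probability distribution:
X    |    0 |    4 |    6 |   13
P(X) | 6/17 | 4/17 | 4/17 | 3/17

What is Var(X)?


E[X] = 79/17
E[X²] = 715/17
Var(X) = E[X²] - (E[X])² = 715/17 - 6241/289 = 5914/289

Var(X) = 5914/289 ≈ 20.4637


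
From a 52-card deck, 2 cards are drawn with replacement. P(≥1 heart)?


P(not a heart) = 39/52 = 3/4
P(none in 2 draws) = (3/4)^2 = 9/16
P(≥1 heart) = 1 - 9/16 = 7/16

P = 7/16 ≈ 43.75%


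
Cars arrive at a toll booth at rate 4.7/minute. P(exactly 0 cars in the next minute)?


Poisson(λ=4.7): P(X=0) = e^(-λ)×λ^k/k!
= e^(-4.7) × 4.7^0 / 0!
≈ 0.009095277102 × 1 / 1 ≈ 0.009095

P(X=0) ≈ 0.009095 ≈ 0.91%


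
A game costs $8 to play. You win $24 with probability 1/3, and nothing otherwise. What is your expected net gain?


E[gain] = (24-8)×1/3 + (-8)×2/3
= 16/3 - 16/3 = 0

Expected net gain = $0 ≈ $0.00


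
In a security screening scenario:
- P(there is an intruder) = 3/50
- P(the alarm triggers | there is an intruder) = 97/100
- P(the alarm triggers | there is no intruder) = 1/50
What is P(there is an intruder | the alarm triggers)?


Using Bayes' theorem:
P(A|B) = P(B|A)·P(A) / P(B)

P(the alarm triggers) = 97/100 × 3/50 + 1/50 × 47/50
= 291/5000 + 47/2500 = 77/1000

P(there is an intruder|the alarm triggers) = (291/5000) / (77/1000) = 291/385

P(there is an intruder|the alarm triggers) = 291/385 ≈ 75.58%


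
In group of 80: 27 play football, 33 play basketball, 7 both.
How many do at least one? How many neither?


|A∪B| = 27+33-7 = 53
Neither = 80-53 = 27

At least one: 53; Neither: 27


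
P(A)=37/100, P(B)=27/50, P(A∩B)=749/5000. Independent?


P(A)×P(B) = 999/5000
P(A∩B) = 749/5000
Not equal → NOT independent

No, not independent


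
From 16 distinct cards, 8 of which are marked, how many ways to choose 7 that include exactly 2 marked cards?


Choose 2 of the 8 marked cards and 5 of the other 8 cards:
C(8,2)×C(8,5) = 28×56 = 1568

1568


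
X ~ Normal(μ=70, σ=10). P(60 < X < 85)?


z₁=(60-70)/10=-1.0, z₂=(85-70)/10=1.5
P = Φ(1.5) - Φ(-1.0) = 0.933193 - 0.158655 = 0.774538 ≈ 0.7745

P(60 < X < 85) ≈ 0.7745


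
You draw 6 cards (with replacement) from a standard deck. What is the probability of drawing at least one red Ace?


P(not a red Ace) = 50/52 = 25/26
P(none in 6 draws) = (25/26)^6 = 244140625/308915776
P(≥1 red Ace) = 1 - 244140625/308915776 = 64775151/308915776

P = 64775151/308915776 ≈ 20.97%


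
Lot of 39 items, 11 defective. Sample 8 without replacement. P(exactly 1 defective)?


Hypergeometric: C(11,1)×C(28,7)/C(39,8)
= 11×1184040/61523748 = 2530/11951

P(X=1) = 2530/11951 ≈ 21.17%


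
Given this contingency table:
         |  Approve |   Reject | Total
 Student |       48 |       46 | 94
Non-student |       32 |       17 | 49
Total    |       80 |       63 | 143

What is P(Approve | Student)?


P(Approve | Student) = 48/(48+46) = 48/94 = 24/47

P(Approve|Student) = 24/47 ≈ 51.06%


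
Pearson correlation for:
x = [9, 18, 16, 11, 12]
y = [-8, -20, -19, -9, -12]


n=5, Σx=66, Σy=-68, Σxy=-979, Σx²=926, Σy²=1050
r = (5×(-979) - 66×(-68))/√((5×926 - 66²)(5×1050 - (-68)²))
= -407/√(274×626) = -407/√171524 ≈ -407/414.1546 ≈ -0.9827

r ≈ -0.9827


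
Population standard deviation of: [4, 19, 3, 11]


Mean = 37/4
  (4-37/4)²=441/16
  (19-37/4)²=1521/16
  (3-37/4)²=625/16
  (11-37/4)²=49/16
Σ(x-μ)² = 659/4
σ² = (659/4)/4 = 659/16

σ = √(659/16) ≈ 6.4177


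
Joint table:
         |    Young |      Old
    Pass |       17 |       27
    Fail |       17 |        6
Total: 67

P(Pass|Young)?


P(Pass|Young) = 17/(17+17) = 17/34 = 1/2

P = 1/2 ≈ 50.00%


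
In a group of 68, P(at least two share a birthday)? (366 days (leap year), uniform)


P(all different) = Π(366-i)/366 for i=0..67
= 0.001299
P(match) = 1 - 0.001299 = 0.998701

P ≈ 0.9987 ≈ 99.87%


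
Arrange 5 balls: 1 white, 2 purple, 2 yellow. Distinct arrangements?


5!/(1!×2!×2!) = 30

30


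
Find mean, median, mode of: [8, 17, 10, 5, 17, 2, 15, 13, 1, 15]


Sorted: [1, 2, 5, 8, 10, 13, 15, 15, 17, 17]
Mean = 103/10
Median = 23/2
Freq: {8: 1, 17: 2, 10: 1, 5: 1, 2: 1, 15: 2, 13: 1, 1: 1}
Mode: [15, 17]

Mean=103/10, Median=23/2, Mode=[15, 17]


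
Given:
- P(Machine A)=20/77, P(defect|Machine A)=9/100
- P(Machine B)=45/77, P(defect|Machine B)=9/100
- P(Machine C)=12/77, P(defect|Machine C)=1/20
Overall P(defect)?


P(B) = Σ P(B|Aᵢ)×P(Aᵢ)
  9/100×20/77 = 9/385
  9/100×45/77 = 81/1540
  1/20×12/77 = 3/385
Sum = 129/1540

P(defect) = 129/1540 ≈ 8.38%


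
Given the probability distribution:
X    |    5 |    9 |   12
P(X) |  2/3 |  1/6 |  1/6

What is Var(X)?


E[X] = 41/6
E[X²] = 325/6
Var(X) = E[X²] - (E[X])² = 325/6 - 1681/36 = 269/36

Var(X) = 269/36 ≈ 7.4722


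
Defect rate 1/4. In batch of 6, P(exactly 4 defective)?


Binomial: P(X=4) = C(6,4)×p^4×(1-p)^2
= 15 × 1/256 × 9/16 = 135/4096

P(X=4) = 135/4096 ≈ 3.30%


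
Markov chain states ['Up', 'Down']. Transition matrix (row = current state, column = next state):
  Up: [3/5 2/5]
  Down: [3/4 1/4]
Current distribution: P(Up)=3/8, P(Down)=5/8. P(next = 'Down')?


P(next=Down) = Σᵢ P(now=i)×P(i→Down)
= 3/8×2/5 + 5/8×1/4
= 3/20 + 5/32 = 49/160

P = 49/160 ≈ 0.3063


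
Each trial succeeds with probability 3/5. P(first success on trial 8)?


Geometric: P(X=8) = (1-p)^(k-1)×p = (2/5)^7×3/5 = 384/390625

P(X=8) = 384/390625 ≈ 0.10%


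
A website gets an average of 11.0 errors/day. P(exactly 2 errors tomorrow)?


Poisson(λ=11.0): P(X=2) = e^(-λ)×λ^k/k!
= e^(-11.0) × 11.0^2 / 2!
≈ 1.670170079e-05 × 121 / 2 ≈ 0.001010

P(X=2) ≈ 0.001010 ≈ 0.10%


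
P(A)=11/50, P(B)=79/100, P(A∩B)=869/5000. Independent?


P(A)×P(B) = 869/5000
P(A∩B) = 869/5000
Equal ✓ → Independent

Yes, independent


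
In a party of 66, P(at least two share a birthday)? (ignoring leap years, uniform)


P(all different) = Π(365-i)/365 for i=0..65
= 0.001904
P(match) = 1 - 0.001904 = 0.998096

P ≈ 0.9981 ≈ 99.81%


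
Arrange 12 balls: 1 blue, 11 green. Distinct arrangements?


12!/(1!×11!) = 12

12


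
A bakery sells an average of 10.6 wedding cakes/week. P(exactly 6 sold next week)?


Poisson(λ=10.6): P(X=6) = e^(-λ)×λ^k/k!
= e^(-10.6) × 10.6^6 / 6!
≈ 2.491600973e-05 × 1418519.11226 / 720 ≈ 0.049089

P(X=6) ≈ 0.049089 ≈ 4.91%


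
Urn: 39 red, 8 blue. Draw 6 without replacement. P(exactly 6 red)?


Hypergeometric: C(39,6)×C(8,0)/C(47,6)
= 3262623×1/10737573 = 155363/511313

P(X=6) = 155363/511313 ≈ 30.39%


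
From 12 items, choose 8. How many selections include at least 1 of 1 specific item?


Complement: C(12,8) - C(11,8) = 495 - 165 = 330

330


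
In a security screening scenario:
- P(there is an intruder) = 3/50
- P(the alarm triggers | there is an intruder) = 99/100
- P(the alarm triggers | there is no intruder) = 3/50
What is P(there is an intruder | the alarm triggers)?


Using Bayes' theorem:
P(A|B) = P(B|A)·P(A) / P(B)

P(the alarm triggers) = 99/100 × 3/50 + 3/50 × 47/50
= 297/5000 + 141/2500 = 579/5000

P(there is an intruder|the alarm triggers) = (297/5000) / (579/5000) = 99/193

P(there is an intruder|the alarm triggers) = 99/193 ≈ 51.30%


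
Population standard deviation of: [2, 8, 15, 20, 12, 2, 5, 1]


Mean = 65/8
  (2-65/8)²=2401/64
  (8-65/8)²=1/64
  (15-65/8)²=3025/64
  (20-65/8)²=9025/64
  (12-65/8)²=961/64
  (2-65/8)²=2401/64
  (5-65/8)²=625/64
  (1-65/8)²=3249/64
Σ(x-μ)² = 2711/8
σ² = (2711/8)/8 = 2711/64

σ = √(2711/64) ≈ 6.5084


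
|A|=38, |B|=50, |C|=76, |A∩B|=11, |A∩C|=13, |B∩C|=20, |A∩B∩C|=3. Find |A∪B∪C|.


|A∪B∪C| = 38+50+76-11-13-20+3 = 123

|A∪B∪C| = 123


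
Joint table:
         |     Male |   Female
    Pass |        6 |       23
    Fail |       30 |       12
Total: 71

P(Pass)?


P(Pass) = (6+23)/71 = 29/71

P(Pass) = 29/71 ≈ 40.85%


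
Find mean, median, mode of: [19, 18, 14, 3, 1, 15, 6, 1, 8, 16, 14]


Sorted: [1, 1, 3, 6, 8, 14, 14, 15, 16, 18, 19]
Mean = 115/11
Median = 14
Freq: {19: 1, 18: 1, 14: 2, 3: 1, 1: 2, 15: 1, 6: 1, 8: 1, 16: 1}
Mode: [1, 14]

Mean=115/11, Median=14, Mode=[1, 14]


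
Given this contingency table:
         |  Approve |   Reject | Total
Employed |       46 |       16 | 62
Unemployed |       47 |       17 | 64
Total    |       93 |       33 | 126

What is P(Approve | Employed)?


P(Approve | Employed) = 46/(46+16) = 46/62 = 23/31

P(Approve|Employed) = 23/31 ≈ 74.19%


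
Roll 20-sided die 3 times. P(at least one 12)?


P(no 12)^3 = (19/20)^3 = 6859/8000
P(≥1) = 1 - 6859/8000 = 1141/8000

P = 1141/8000 ≈ 14.26%


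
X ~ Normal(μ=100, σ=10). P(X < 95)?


z = (95-100)/10 = -0.5
P(Z < -0.5) = 0.3085

P(X < 95) ≈ 0.3085


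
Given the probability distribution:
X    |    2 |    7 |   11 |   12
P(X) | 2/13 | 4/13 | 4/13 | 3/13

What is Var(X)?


E[X] = 112/13
E[X²] = 1120/13
Var(X) = E[X²] - (E[X])² = 1120/13 - 12544/169 = 2016/169

Var(X) = 2016/169 ≈ 11.9290


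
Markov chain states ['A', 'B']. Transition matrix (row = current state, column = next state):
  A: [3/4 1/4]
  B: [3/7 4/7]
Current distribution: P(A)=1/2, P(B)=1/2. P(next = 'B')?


P(next=B) = Σᵢ P(now=i)×P(i→B)
= 1/2×1/4 + 1/2×4/7
= 1/8 + 2/7 = 23/56

P = 23/56 ≈ 0.4107


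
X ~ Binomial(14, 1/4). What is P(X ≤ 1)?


P(X ≤ 1) = Σ P(X=i) for i=0..1
P(X=0) = 4782969/268435456
P(X=1) = 11160261/134217728
Sum = 27103491/268435456

P(X ≤ 1) = 27103491/268435456 ≈ 10.10%


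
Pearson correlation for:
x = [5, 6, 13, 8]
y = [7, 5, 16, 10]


n=4, Σx=32, Σy=38, Σxy=353, Σx²=294, Σy²=430
r = (4×353 - 32×38)/√((4×294 - 32²)(4×430 - 38²))
= 196/√(152×276) = 196/√41952 ≈ 196/204.8219 ≈ 0.9569

r ≈ 0.9569


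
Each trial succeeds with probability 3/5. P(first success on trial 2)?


Geometric: P(X=2) = (1-p)^(k-1)×p = (2/5)^1×3/5 = 6/25

P(X=2) = 6/25 ≈ 24.00%


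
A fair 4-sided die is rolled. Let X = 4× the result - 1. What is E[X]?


E[die] = (1+4)/2 = 5/2
E[X] = 4×5/2 - 1 = 9

E[X] = 9


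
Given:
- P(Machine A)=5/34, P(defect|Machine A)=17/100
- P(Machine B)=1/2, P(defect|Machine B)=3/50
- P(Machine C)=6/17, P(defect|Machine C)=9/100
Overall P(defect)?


P(B) = Σ P(B|Aᵢ)×P(Aᵢ)
  17/100×5/34 = 1/40
  3/50×1/2 = 3/100
  9/100×6/17 = 27/850
Sum = 59/680

P(defect) = 59/680 ≈ 8.68%


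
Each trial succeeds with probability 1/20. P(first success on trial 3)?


Geometric: P(X=3) = (1-p)^(k-1)×p = (19/20)^2×1/20 = 361/8000

P(X=3) = 361/8000 ≈ 4.51%


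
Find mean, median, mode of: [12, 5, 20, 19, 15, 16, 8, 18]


Sorted: [5, 8, 12, 15, 16, 18, 19, 20]
Mean = 113/8
Median = 31/2
Freq: {12: 1, 5: 1, 20: 1, 19: 1, 15: 1, 16: 1, 8: 1, 18: 1}
Mode: No mode

Mean=113/8, Median=31/2, Mode=No mode


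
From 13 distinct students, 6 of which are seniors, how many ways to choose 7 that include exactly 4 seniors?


Choose 4 of the 6 seniors and 3 of the other 7 students:
C(6,4)×C(7,3) = 15×35 = 525

525


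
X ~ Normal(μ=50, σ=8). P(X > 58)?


z = (58-50)/8 = 1.0
P(X > 58) = 1 - P(Z ≤ 1.0) = 1 - 0.8413 = 0.1587

P(X > 58) ≈ 0.1587


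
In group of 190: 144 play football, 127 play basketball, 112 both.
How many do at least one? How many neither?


|A∪B| = 144+127-112 = 159
Neither = 190-159 = 31

At least one: 159; Neither: 31


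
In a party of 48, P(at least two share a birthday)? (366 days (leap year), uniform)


P(all different) = Π(366-i)/366 for i=0..47
= 0.039768
P(match) = 1 - 0.039768 = 0.960232

P ≈ 0.9602 ≈ 96.02%


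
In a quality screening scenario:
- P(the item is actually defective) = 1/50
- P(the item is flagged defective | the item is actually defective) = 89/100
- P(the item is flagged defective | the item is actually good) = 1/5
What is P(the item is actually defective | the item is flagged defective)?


Using Bayes' theorem:
P(A|B) = P(B|A)·P(A) / P(B)

P(the item is flagged defective) = 89/100 × 1/50 + 1/5 × 49/50
= 89/5000 + 49/250 = 1069/5000

P(the item is actually defective|the item is flagged defective) = (89/5000) / (1069/5000) = 89/1069

P(the item is actually defective|the item is flagged defective) = 89/1069 ≈ 8.33%


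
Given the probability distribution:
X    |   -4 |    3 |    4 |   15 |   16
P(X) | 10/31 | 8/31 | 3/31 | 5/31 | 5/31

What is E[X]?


E[X] = Σ x·P(X=x)
= (-4)×(10/31) + (3)×(8/31) + (4)×(3/31) + (15)×(5/31) + (16)×(5/31)
= 151/31

E[X] = 151/31


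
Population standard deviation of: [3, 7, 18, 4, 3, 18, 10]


Mean = 63/7 = 9
  (3-9)²=36
  (7-9)²=4
  (18-9)²=81
  (4-9)²=25
  (3-9)²=36
  (18-9)²=81
  (10-9)²=1
Σ(x-μ)² = 264
σ² = 264/7

σ = √(264/7) ≈ 6.1412


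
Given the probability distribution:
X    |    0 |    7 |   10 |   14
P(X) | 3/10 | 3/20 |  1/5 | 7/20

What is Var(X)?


E[X] = 159/20
E[X²] = 1919/20
Var(X) = E[X²] - (E[X])² = 1919/20 - 25281/400 = 13099/400

Var(X) = 13099/400 ≈ 32.7475


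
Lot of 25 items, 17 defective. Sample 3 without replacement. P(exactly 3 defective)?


Hypergeometric: C(17,3)×C(8,0)/C(25,3)
= 680×1/2300 = 34/115

P(X=3) = 34/115 ≈ 29.57%


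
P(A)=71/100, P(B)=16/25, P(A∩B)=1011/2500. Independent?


P(A)×P(B) = 284/625
P(A∩B) = 1011/2500
Not equal → NOT independent

No, not independent


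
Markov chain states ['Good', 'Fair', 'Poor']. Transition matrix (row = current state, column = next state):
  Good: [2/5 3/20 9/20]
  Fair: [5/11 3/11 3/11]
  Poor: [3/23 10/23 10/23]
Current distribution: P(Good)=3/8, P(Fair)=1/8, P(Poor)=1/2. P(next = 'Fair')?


P(next=Fair) = Σᵢ P(now=i)×P(i→Fair)
= 3/8×3/20 + 1/8×3/11 + 1/2×10/23
= 9/160 + 3/88 + 5/23 = 12457/40480

P = 12457/40480 ≈ 0.3077


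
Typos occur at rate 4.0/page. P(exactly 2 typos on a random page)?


Poisson(λ=4.0): P(X=2) = e^(-λ)×λ^k/k!
= e^(-4.0) × 4.0^2 / 2!
≈ 0.01831563889 × 16 / 2 ≈ 0.146525

P(X=2) ≈ 0.146525 ≈ 14.65%


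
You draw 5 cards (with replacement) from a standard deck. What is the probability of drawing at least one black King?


P(not a black King) = 50/52 = 25/26
P(none in 5 draws) = (25/26)^5 = 9765625/11881376
P(≥1 black King) = 1 - 9765625/11881376 = 2115751/11881376

P = 2115751/11881376 ≈ 17.81%


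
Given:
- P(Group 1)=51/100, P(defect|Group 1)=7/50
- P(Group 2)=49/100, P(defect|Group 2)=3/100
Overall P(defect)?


P(B) = Σ P(B|Aᵢ)×P(Aᵢ)
  7/50×51/100 = 357/5000
  3/100×49/100 = 147/10000
Sum = 861/10000

P(defect) = 861/10000 ≈ 8.61%


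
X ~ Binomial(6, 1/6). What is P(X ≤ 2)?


P(X ≤ 2) = Σ P(X=i) for i=0..2
P(X=0) = 15625/46656
P(X=1) = 3125/7776
P(X=2) = 3125/15552
Sum = 21875/23328

P(X ≤ 2) = 21875/23328 ≈ 93.77%


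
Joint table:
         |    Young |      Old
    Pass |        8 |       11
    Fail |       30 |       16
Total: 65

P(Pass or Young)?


P(Pass∨Young) = P(Pass) + P(Young) - P(Pass∧Young)
= (19 + 38 - 8)/65 = 49/65

P = 49/65 ≈ 75.38%


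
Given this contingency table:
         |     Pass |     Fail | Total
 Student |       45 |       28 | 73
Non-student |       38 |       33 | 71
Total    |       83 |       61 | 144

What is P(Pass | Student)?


P(Pass | Student) = 45/(45+28) = 45/73

P(Pass|Student) = 45/73 ≈ 61.64%


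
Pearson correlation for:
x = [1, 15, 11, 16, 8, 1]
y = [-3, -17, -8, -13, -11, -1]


n=6, Σx=52, Σy=-53, Σxy=-643, Σx²=668, Σy²=653
r = (6×(-643) - 52×(-53))/√((6×668 - 52²)(6×653 - (-53)²))
= -1102/√(1304×1109) = -1102/√1446136 ≈ -1102/1202.5539 ≈ -0.9164

r ≈ -0.9164


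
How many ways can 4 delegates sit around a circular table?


Circular arrangements of 4 distinct objects: fix one position to break rotational symmetry.
(n-1)! = 3! = 6

6


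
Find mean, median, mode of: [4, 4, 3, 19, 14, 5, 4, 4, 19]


Sorted: [3, 4, 4, 4, 4, 5, 14, 19, 19]
Mean = 76/9
Median = 4
Freq: {4: 4, 3: 1, 19: 2, 14: 1, 5: 1}
Mode: [4]

Mean=76/9, Median=4, Mode=4


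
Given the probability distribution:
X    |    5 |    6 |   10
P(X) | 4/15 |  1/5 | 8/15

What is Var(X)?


E[X] = 118/15
E[X²] = 336/5
Var(X) = E[X²] - (E[X])² = 336/5 - 13924/225 = 1196/225

Var(X) = 1196/225 ≈ 5.3156


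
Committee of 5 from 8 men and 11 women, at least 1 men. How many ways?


Count by #men:
  1M,4W: C(8,1)×C(11,4)=2640
  2M,3W: C(8,2)×C(11,3)=4620
  3M,2W: C(8,3)×C(11,2)=3080
  4M,1W: C(8,4)×C(11,1)=770
  5M,0W: C(8,5)×C(11,0)=56
Total = 11166

11166


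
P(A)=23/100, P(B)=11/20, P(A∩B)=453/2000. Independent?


P(A)×P(B) = 253/2000
P(A∩B) = 453/2000
Not equal → NOT independent

No, not independent


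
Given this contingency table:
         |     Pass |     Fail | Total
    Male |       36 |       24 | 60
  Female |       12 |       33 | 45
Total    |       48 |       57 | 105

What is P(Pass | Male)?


P(Pass | Male) = 36/(36+24) = 36/60 = 3/5

P(Pass|Male) = 3/5 ≈ 60.00%


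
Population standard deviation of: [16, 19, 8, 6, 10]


Mean = 59/5
  (16-59/5)²=441/25
  (19-59/5)²=1296/25
  (8-59/5)²=361/25
  (6-59/5)²=841/25
  (10-59/5)²=81/25
Σ(x-μ)² = 604/5
σ² = (604/5)/5 = 604/25

σ = √(604/25) ≈ 4.9153


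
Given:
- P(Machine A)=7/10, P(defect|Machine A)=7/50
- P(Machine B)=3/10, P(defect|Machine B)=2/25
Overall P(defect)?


P(B) = Σ P(B|Aᵢ)×P(Aᵢ)
  7/50×7/10 = 49/500
  2/25×3/10 = 3/125
Sum = 61/500

P(defect) = 61/500 ≈ 12.20%


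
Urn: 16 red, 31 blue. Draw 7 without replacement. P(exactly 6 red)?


Hypergeometric: C(16,6)×C(31,1)/C(47,7)
= 8008×31/62891499 = 22568/5717409

P(X=6) = 22568/5717409 ≈ 0.39%


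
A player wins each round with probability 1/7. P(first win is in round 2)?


Geometric: P(X=2) = (1-p)^(k-1)×p = (6/7)^1×1/7 = 6/49

P(X=2) = 6/49 ≈ 12.24%


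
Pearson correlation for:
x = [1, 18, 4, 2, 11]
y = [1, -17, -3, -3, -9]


n=5, Σx=36, Σy=-31, Σxy=-422, Σx²=466, Σy²=389
r = (5×(-422) - 36×(-31))/√((5×466 - 36²)(5×389 - (-31)²))
= -994/√(1034×984) = -994/√1017456 ≈ -994/1008.6902 ≈ -0.9854

r ≈ -0.9854


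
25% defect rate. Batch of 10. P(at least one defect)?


P(all good) = (3/4)^10 = 59049/1048576
P(≥1 defect) = 989527/1048576

P = 989527/1048576 ≈ 94.37%


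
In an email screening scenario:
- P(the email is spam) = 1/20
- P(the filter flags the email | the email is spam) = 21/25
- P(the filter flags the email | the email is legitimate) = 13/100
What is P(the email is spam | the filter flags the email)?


Using Bayes' theorem:
P(A|B) = P(B|A)·P(A) / P(B)

P(the filter flags the email) = 21/25 × 1/20 + 13/100 × 19/20
= 21/500 + 247/2000 = 331/2000

P(the email is spam|the filter flags the email) = (21/500) / (331/2000) = 84/331

P(the email is spam|the filter flags the email) = 84/331 ≈ 25.38%


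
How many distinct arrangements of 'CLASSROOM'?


Letters: 9, freq: {'C': 1, 'L': 1, 'A': 1, 'S': 2, 'R': 1, 'O': 2, 'M': 1}
9!/(1!×1!×1!×2!×1!×2!×1!) = 362880/4 = 90720

90720


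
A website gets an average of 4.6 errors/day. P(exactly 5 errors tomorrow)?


Poisson(λ=4.6): P(X=5) = e^(-λ)×λ^k/k!
= e^(-4.6) × 4.6^5 / 5!
≈ 0.01005183574 × 2059.62976 / 120 ≈ 0.172526

P(X=5) ≈ 0.172526 ≈ 17.25%


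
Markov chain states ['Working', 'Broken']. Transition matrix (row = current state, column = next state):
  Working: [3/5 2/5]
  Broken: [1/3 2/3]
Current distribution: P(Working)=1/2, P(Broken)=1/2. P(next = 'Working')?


P(next=Working) = Σᵢ P(now=i)×P(i→Working)
= 1/2×3/5 + 1/2×1/3
= 3/10 + 1/6 = 7/15

P = 7/15 ≈ 0.4667


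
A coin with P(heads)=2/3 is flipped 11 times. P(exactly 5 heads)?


Binomial: P(X=5) = C(11,5)×p^5×(1-p)^6
= 462 × 32/243 × 1/729 = 4928/59049

P(X=5) = 4928/59049 ≈ 8.35%


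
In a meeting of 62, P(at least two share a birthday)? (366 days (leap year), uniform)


P(all different) = Π(366-i)/366 for i=0..61
= 0.004156
P(match) = 1 - 0.004156 = 0.995844

P ≈ 0.9958 ≈ 99.58%


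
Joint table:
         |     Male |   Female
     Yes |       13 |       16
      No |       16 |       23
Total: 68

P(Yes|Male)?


P(Yes|Male) = 13/(13+16) = 13/29

P = 13/29 ≈ 44.83%


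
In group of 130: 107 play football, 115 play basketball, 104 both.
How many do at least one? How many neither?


|A∪B| = 107+115-104 = 118
Neither = 130-118 = 12

At least one: 118; Neither: 12


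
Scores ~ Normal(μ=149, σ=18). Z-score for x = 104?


z = (x - μ)/σ = (104 - 149)/18 = -2.5

z = -2.5


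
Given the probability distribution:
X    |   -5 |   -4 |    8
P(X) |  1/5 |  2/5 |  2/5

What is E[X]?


E[X] = Σ x·P(X=x)
= (-5)×(1/5) + (-4)×(2/5) + (8)×(2/5)
= 3/5

E[X] = 3/5


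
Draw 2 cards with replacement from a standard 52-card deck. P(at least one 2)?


P(not a 2) = 48/52 = 12/13
P(none in 2 draws) = (12/13)^2 = 144/169
P(≥1 2) = 1 - 144/169 = 25/169

P = 25/169 ≈ 14.79%


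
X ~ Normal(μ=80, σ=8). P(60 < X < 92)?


z₁=(60-80)/8=-2.5, z₂=(92-80)/8=1.5
P = Φ(1.5) - Φ(-2.5) = 0.933193 - 0.006210 = 0.926983 ≈ 0.9270

P(60 < X < 92) ≈ 0.9270


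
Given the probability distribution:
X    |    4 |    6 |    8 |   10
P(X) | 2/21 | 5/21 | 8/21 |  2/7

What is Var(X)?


E[X] = 54/7
E[X²] = 1324/21
Var(X) = E[X²] - (E[X])² = 1324/21 - 2916/49 = 520/147

Var(X) = 520/147 ≈ 3.5374


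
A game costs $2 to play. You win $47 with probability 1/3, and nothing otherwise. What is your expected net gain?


E[gain] = (47-2)×1/3 + (-2)×2/3
= 15 - 4/3 = 41/3

Expected net gain = $41/3 ≈ $13.67


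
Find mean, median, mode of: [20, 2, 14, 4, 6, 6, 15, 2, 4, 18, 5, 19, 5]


Sorted: [2, 2, 4, 4, 5, 5, 6, 6, 14, 15, 18, 19, 20]
Mean = 120/13
Median = 6
Freq: {20: 1, 2: 2, 14: 1, 4: 2, 6: 2, 15: 1, 18: 1, 5: 2, 19: 1}
Mode: [2, 4, 5, 6]

Mean=120/13, Median=6, Mode=[2, 4, 5, 6]


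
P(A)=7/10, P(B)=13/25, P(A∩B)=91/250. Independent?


P(A)×P(B) = 91/250
P(A∩B) = 91/250
Equal ✓ → Independent

Yes, independent


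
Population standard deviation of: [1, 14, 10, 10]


Mean = 35/4
  (1-35/4)²=961/16
  (14-35/4)²=441/16
  (10-35/4)²=25/16
  (10-35/4)²=25/16
Σ(x-μ)² = 363/4
σ² = (363/4)/4 = 363/16

σ = √(363/16) ≈ 4.7631


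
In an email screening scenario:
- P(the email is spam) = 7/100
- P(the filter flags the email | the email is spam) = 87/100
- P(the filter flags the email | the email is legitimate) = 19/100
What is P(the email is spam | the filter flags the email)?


Using Bayes' theorem:
P(A|B) = P(B|A)·P(A) / P(B)

P(the filter flags the email) = 87/100 × 7/100 + 19/100 × 93/100
= 609/10000 + 1767/10000 = 297/1250

P(the email is spam|the filter flags the email) = (609/10000) / (297/1250) = 203/792

P(the email is spam|the filter flags the email) = 203/792 ≈ 25.63%


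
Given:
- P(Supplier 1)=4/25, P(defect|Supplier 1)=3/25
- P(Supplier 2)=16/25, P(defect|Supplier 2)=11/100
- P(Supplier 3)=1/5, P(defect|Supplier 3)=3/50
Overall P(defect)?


P(B) = Σ P(B|Aᵢ)×P(Aᵢ)
  3/25×4/25 = 12/625
  11/100×16/25 = 44/625
  3/50×1/5 = 3/250
Sum = 127/1250

P(defect) = 127/1250 ≈ 10.16%


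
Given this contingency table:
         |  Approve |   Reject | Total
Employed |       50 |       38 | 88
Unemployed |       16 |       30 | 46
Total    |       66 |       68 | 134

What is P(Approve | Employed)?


P(Approve | Employed) = 50/(50+38) = 50/88 = 25/44

P(Approve|Employed) = 25/44 ≈ 56.82%


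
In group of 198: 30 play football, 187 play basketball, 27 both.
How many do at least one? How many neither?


|A∪B| = 30+187-27 = 190
Neither = 198-190 = 8

At least one: 190; Neither: 8


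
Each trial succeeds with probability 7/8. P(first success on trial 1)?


Geometric: P(X=1) = (1-p)^(k-1)×p = (1/8)^0×7/8 = 7/8

P(X=1) = 7/8 ≈ 87.50%


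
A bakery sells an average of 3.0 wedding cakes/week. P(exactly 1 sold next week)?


Poisson(λ=3.0): P(X=1) = e^(-λ)×λ^k/k!
= e^(-3.0) × 3.0^1 / 1!
≈ 0.04978706837 × 3 / 1 ≈ 0.149361

P(X=1) ≈ 0.149361 ≈ 14.94%


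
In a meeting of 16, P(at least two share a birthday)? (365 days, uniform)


P(all different) = Π(365-i)/365 for i=0..15
= 0.716396
P(match) = 1 - 0.716396 = 0.283604

P ≈ 0.2836 ≈ 28.36%


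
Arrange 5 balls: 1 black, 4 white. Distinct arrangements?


5!/(1!×4!) = 5

5


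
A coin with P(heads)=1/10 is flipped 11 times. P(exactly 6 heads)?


Binomial: P(X=6) = C(11,6)×p^6×(1-p)^5
= 462 × 1/1000000 × 59049/100000 = 13640319/50000000000

P(X=6) = 13640319/50000000000 ≈ 0.03%


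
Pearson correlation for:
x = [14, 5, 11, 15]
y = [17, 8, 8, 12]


n=4, Σx=45, Σy=45, Σxy=546, Σx²=567, Σy²=561
r = (4×546 - 45×45)/√((4×567 - 45²)(4×561 - 45²))
= 159/√(243×219) = 159/√53217 ≈ 159/230.6881 ≈ 0.6892

r ≈ 0.6892


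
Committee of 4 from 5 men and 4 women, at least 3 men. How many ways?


Count by #men:
  3M,1W: C(5,3)×C(4,1)=40
  4M,0W: C(5,4)×C(4,0)=5
Total = 45

45


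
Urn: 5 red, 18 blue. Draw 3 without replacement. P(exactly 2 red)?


Hypergeometric: C(5,2)×C(18,1)/C(23,3)
= 10×18/1771 = 180/1771

P(X=2) = 180/1771 ≈ 10.16%


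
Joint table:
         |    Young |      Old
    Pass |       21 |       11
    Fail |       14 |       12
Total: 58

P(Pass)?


P(Pass) = (21+11)/58 = 32/58 = 16/29

P(Pass) = 16/29 ≈ 55.17%


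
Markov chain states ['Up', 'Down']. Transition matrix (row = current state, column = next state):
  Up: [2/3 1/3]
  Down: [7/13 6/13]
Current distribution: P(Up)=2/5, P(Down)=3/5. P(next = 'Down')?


P(next=Down) = Σᵢ P(now=i)×P(i→Down)
= 2/5×1/3 + 3/5×6/13
= 2/15 + 18/65 = 16/39

P = 16/39 ≈ 0.4103


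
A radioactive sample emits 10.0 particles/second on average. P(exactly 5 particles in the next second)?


Poisson(λ=10.0): P(X=5) = e^(-λ)×λ^k/k!
= e^(-10.0) × 10.0^5 / 5!
≈ 4.539992976e-05 × 100000 / 120 ≈ 0.037833

P(X=5) ≈ 0.037833 ≈ 3.78%


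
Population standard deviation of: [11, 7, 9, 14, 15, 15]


Mean = 71/6
  (11-71/6)²=25/36
  (7-71/6)²=841/36
  (9-71/6)²=289/36
  (14-71/6)²=169/36
  (15-71/6)²=361/36
  (15-71/6)²=361/36
Σ(x-μ)² = 341/6
σ² = (341/6)/6 = 341/36

σ = √(341/36) ≈ 3.0777


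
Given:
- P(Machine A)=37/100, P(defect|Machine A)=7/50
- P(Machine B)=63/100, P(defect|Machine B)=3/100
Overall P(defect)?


P(B) = Σ P(B|Aᵢ)×P(Aᵢ)
  7/50×37/100 = 259/5000
  3/100×63/100 = 189/10000
Sum = 707/10000

P(defect) = 707/10000 ≈ 7.07%


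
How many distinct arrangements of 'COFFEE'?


Letters: 6, freq: {'C': 1, 'O': 1, 'F': 2, 'E': 2}
6!/(1!×1!×2!×2!) = 720/4 = 180

180


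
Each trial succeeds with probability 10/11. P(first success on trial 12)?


Geometric: P(X=12) = (1-p)^(k-1)×p = (1/11)^11×10/11 = 10/3138428376721

P(X=12) = 10/3138428376721 ≈ 0.00%


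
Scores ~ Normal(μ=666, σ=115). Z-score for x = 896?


z = (x - μ)/σ = (896 - 666)/115 = 2.0

z = 2.0


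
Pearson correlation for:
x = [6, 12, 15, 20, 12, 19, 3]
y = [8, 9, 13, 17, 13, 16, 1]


n=7, Σx=87, Σy=77, Σxy=1154, Σx²=1319, Σy²=1029
r = (7×1154 - 87×77)/√((7×1319 - 87²)(7×1029 - 77²))
= 1379/√(1664×1274) = 1379/√2119936 ≈ 1379/1456.0000 ≈ 0.9471

r ≈ 0.9471


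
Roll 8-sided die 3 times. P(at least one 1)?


P(no 1)^3 = (7/8)^3 = 343/512
P(≥1) = 1 - 343/512 = 169/512

P = 169/512 ≈ 33.01%


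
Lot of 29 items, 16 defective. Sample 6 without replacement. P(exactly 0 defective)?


Hypergeometric: C(16,0)×C(13,6)/C(29,6)
= 1×1716/475020 = 11/3045

P(X=0) = 11/3045 ≈ 0.36%


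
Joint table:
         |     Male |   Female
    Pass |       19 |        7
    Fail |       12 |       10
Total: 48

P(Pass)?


P(Pass) = (19+7)/48 = 26/48 = 13/24

P(Pass) = 13/24 ≈ 54.17%


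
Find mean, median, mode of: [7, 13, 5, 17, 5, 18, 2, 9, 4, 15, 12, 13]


Sorted: [2, 4, 5, 5, 7, 9, 12, 13, 13, 15, 17, 18]
Mean = 120/12 = 10
Median = 21/2
Freq: {7: 1, 13: 2, 5: 2, 17: 1, 18: 1, 2: 1, 9: 1, 4: 1, 15: 1, 12: 1}
Mode: [5, 13]

Mean=10, Median=21/2, Mode=[5, 13]


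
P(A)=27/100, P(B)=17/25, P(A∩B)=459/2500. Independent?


P(A)×P(B) = 459/2500
P(A∩B) = 459/2500
Equal ✓ → Independent

Yes, independent


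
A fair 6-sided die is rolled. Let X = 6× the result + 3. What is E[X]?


E[die] = (1+6)/2 = 7/2
E[X] = 6×7/2 + 3 = 24

E[X] = 24


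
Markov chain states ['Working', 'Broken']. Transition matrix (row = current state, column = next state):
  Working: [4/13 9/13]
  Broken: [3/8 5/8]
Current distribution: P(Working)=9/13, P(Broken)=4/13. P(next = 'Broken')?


P(next=Broken) = Σᵢ P(now=i)×P(i→Broken)
= 9/13×9/13 + 4/13×5/8
= 81/169 + 5/26 = 227/338

P = 227/338 ≈ 0.6716
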